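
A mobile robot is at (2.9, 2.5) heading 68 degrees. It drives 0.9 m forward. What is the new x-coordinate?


x_new = x0 + d*cos(theta)
= 2.9 + 0.9*cos(68)
= 2.9 + 0.3371
= 3.2371


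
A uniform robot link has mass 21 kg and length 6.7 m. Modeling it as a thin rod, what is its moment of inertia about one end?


I = (1/3) * m * L^2
= (1/3) * 21 * 6.7^2
= 0.333333 * 21 * 44.89
= 314.23 kg*m^2


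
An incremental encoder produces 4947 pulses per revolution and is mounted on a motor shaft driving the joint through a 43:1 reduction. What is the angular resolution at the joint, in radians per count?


counts per rev = 4947
effective counts at joint = 4947 * 43 = 212721
resolution = 2*pi / 212721
= 2.9537e-05 rad/count


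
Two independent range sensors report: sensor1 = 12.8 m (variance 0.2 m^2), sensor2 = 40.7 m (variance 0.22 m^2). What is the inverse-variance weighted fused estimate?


w1 = (1/var1) / (1/var1 + 1/var2)
   = 5.0 / (5.0 + 4.5455) = 0.5238
w2 = 1 - w1 = 0.4762
fused = w1*s1 + w2*s2 = 6.7048 + 19.381
= 26.0857 m


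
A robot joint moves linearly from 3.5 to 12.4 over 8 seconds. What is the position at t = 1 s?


s = t/T = 1/8 = 0.125
p(t) = p0 + (pf-p0)*s
= 3.5 + (12.4 - 3.5) * 0.125
= 4.6125


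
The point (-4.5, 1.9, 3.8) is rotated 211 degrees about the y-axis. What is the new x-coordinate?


Rotation about y-axis: x' = x*cos(theta) + z*sin(theta)
= -4.5 * -0.8572 + 3.8 * -0.515
= 1.9001


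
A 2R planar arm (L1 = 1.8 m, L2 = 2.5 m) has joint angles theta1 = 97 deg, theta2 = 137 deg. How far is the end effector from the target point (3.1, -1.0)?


End effector via forward kinematics:
x = L1*cos(t1) + L2*cos(t1+t2) = -1.6888
y = L1*sin(t1) + L2*sin(t1+t2) = -0.236
Distance to target:
d = sqrt((3.1 - -1.6888)^2 + (-1.0 - -0.236)^2)
= sqrt(22.9329 + 0.5838)
= 4.8494 m


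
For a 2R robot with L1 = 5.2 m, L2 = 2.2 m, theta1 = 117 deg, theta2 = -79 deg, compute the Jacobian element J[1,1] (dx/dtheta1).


J[1,1] = -L1*sin(t1) - L2*sin(t1+t2)
= -5.2*sin(117) - 2.2*sin(38)
= -5.9877


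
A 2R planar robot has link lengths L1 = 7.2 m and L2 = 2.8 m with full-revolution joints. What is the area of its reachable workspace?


r_max = L1 + L2 = 10.0 m
r_min = |L1 - L2| = 4.4 m
Area = pi*(r_max^2 - r_min^2)
= pi*(100.0 - 19.36)
= pi * 80.64
= 253.338 m^2


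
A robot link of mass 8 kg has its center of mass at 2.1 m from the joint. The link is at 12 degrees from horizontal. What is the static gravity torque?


tau = m*g*L*cos(angle)
= 8 * 9.81 * 2.1 * cos(12 deg)
= 8 * 9.81 * 2.1 * 0.9781
= 161.2065 Nm


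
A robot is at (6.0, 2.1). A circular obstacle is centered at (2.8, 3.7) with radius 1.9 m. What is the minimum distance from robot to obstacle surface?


center_dist = sqrt((6.0-2.8)^2 + (2.1-3.7)^2)
= sqrt(10.24 + 2.56)
= 3.5777
min_dist = center_dist - radius = 3.5777 - 1.9 = 1.6777 m


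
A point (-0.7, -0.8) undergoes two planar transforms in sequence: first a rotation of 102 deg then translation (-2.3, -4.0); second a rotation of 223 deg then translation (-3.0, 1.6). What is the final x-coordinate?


After transform 1:
x1 = cos(102)*-0.7 - sin(102)*-0.8 + -2.3 = -1.3719
y1 = sin(102)*-0.7 + cos(102)*-0.8 + -4.0 = -4.5184
After transform 2:
x2 = cos(223)*-1.3719 - sin(223)*-4.5184 + -3.0
= -5.0781


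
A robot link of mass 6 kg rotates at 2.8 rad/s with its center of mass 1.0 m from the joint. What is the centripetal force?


F = m * omega^2 * r
= 6 * 2.8^2 * 1.0
= 6 * 7.84 * 1.0
= 47.04 N


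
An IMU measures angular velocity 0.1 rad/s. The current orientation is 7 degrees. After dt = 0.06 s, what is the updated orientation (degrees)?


delta_theta = w * dt = 0.1 * 0.06 = 0.006 rad
= 0.3438 deg
theta_new = 7 + 0.3438 = 7.3438 deg


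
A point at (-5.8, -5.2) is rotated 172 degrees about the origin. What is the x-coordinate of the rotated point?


x' = x*cos(theta) - y*sin(theta)
cos(172 deg) = -0.9903, sin(172 deg) = 0.1392
x' = -5.8 * -0.9903 - -5.2 * 0.1392
= 5.7436 - -0.7237
= 6.4673


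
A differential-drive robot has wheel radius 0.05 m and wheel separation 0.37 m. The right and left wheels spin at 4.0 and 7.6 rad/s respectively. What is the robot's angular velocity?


vR = r*wR = 0.05*4.0 = 0.2 m/s
vL = r*wL = 0.05*7.6 = 0.38 m/s
v = (vR+vL)/2 = 0.29 m/s
omega = (vR-vL)/L = -0.4865 rad/s
angular velocity = -0.4865 rad/s


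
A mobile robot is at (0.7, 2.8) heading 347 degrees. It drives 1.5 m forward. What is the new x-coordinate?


x_new = x0 + d*cos(theta)
= 0.7 + 1.5*cos(347)
= 0.7 + 1.4616
= 2.1616


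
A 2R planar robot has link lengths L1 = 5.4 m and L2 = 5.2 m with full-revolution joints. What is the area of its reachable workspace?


r_max = L1 + L2 = 10.6 m
r_min = |L1 - L2| = 0.2 m
Area = pi*(r_max^2 - r_min^2)
= pi*(112.36 - 0.04)
= pi * 112.32
= 352.8637 m^2


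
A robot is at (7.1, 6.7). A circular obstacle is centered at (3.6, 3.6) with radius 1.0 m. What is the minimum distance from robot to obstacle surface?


center_dist = sqrt((7.1-3.6)^2 + (6.7-3.6)^2)
= sqrt(12.25 + 9.61)
= 4.6755
min_dist = center_dist - radius = 4.6755 - 1.0 = 3.6755 m


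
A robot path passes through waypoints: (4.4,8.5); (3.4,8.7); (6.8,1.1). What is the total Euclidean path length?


Segment lengths:
  seg1 = sqrt((-1.0)^2 + (0.2)^2) = 1.0198
  seg2 = sqrt((3.4)^2 + (-7.6)^2) = 8.3259
Total = 9.3457


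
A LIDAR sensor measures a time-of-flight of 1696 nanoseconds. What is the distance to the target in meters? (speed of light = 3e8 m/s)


tof = 1696 ns = 1.696e-06 s
dist = c * tof / 2
= 3e8 * 1.696e-06 / 2
= 254.4 m


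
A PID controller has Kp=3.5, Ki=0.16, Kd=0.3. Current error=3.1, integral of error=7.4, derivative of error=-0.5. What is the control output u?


u = Kp*e + Ki*int(e) + Kd*de/dt
= 3.5*3.1 + 0.16*7.4 + 0.3*(-0.5)
= 10.85 + 1.184 + -0.15
= 11.884


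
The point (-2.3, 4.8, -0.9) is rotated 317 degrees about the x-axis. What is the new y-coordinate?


Rotation about x-axis: y' = y*cos(theta) - z*sin(theta)
= 4.8 * 0.7314 - -0.9 * -0.682
= 2.8967


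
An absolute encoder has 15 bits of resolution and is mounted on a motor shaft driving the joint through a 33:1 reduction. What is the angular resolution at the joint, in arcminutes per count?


counts = 2^15 = 32768
effective counts at joint = 32768 * 33 = 1081344
resolution = 360*60 / 1081344
= 0.02 arcmin/count


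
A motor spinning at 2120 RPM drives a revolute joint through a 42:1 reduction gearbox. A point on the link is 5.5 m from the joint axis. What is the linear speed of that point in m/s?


omega_motor = 2120 * 2*pi/60 = 222.0059 rad/s
omega_joint = omega_motor / 42 = 5.2859 rad/s
v = omega_joint * r = 5.2859 * 5.5
= 29.0722 m/s


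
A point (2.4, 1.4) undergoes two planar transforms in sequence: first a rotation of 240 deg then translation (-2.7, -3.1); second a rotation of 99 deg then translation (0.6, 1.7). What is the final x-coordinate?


After transform 1:
x1 = cos(240)*2.4 - sin(240)*1.4 + -2.7 = -2.6876
y1 = sin(240)*2.4 + cos(240)*1.4 + -3.1 = -5.8785
After transform 2:
x2 = cos(99)*-2.6876 - sin(99)*-5.8785 + 0.6
= 6.8265


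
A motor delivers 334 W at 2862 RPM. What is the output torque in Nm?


omega = 2862 * 2*pi/60 = 299.7079 rad/s
tau = P / omega = 334 / 299.7079
= 1.1144 Nm


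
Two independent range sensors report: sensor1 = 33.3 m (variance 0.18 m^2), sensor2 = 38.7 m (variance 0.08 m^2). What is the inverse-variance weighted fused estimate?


w1 = (1/var1) / (1/var1 + 1/var2)
   = 5.5556 / (5.5556 + 12.5) = 0.3077
w2 = 1 - w1 = 0.6923
fused = w1*s1 + w2*s2 = 10.2462 + 26.7923
= 37.0385 m


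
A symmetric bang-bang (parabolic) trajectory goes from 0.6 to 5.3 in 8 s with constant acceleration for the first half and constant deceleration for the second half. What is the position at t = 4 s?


Symmetric rest-to-rest: each phase covers (pf-p0)/2 in time T/2. 0.5*a*(T/2)^2 = (pf-p0)/2 => a = 4*(pf-p0)/T^2
a = 4*(5.3-0.6)/8^2 = 0.2938
t = 4 is in the acceleration phase (t <= T/2).
p = p0 + 0.5*a*t^2 = 0.6 + 0.5*0.2938*4^2
= 2.95


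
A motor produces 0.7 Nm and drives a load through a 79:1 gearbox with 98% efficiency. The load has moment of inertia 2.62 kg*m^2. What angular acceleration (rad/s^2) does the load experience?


tau_out = tau_motor * N * eta
= 0.7 * 79 * 0.98 = 54.194 Nm
alpha = tau_out / I = 54.194 / 2.62
= 20.6847 rad/s^2


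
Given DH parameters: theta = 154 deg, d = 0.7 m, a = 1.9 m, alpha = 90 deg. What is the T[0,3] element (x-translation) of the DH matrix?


T[0,3] = a * cos(theta)
= 1.9 * cos(154 deg)
= 1.9 * -0.8988
= -1.7077


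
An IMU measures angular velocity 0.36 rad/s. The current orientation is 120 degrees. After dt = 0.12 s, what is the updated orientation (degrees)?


delta_theta = w * dt = 0.36 * 0.12 = 0.0432 rad
= 2.4752 deg
theta_new = 120 + 2.4752 = 122.4752 deg


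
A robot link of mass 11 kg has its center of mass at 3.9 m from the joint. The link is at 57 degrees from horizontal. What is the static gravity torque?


tau = m*g*L*cos(angle)
= 11 * 9.81 * 3.9 * cos(57 deg)
= 11 * 9.81 * 3.9 * 0.5446
= 229.2108 Nm


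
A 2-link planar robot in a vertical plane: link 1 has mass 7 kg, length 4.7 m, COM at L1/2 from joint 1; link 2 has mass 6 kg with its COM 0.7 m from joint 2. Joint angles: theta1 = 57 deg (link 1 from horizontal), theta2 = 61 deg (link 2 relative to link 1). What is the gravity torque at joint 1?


Horizontal distance from joint 1 to link-1 COM:
  x_c1 = (L1/2)*cos(t1) = 2.35 * 0.5446 = 1.2799 m
Horizontal distance from joint 1 to link-2 COM:
  x_c2 = L1*cos(t1) + Lc2*cos(t1+t2)
       = 4.7*0.5446 + 0.7*-0.4695 = 2.2312 m
tau1 = m1*g*x_c1 + m2*g*x_c2
     = 7*9.81*1.2799 + 6*9.81*2.2312
     = 87.8909 + 131.3269
     = 219.2177 Nm


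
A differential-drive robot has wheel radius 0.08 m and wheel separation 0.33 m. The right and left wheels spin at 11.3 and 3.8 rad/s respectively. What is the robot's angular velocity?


vR = r*wR = 0.08*11.3 = 0.904 m/s
vL = r*wL = 0.08*3.8 = 0.304 m/s
v = (vR+vL)/2 = 0.604 m/s
omega = (vR-vL)/L = 1.8182 rad/s
angular velocity = 1.8182 rad/s


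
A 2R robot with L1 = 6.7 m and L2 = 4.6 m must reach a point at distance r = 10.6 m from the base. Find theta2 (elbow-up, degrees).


cos(theta2) = (r^2 - L1^2 - L2^2) / (2*L1*L2)
cos(theta2) = (112.36 - 44.89 - 21.16) / 61.64
cos(theta2) = 0.751298
theta2 = 41.2971 degrees


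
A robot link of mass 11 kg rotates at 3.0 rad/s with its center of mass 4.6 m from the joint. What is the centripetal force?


F = m * omega^2 * r
= 11 * 3.0^2 * 4.6
= 11 * 9.0 * 4.6
= 455.4 N


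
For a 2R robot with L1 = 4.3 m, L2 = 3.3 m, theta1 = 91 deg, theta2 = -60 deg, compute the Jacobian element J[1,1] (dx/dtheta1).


J[1,1] = -L1*sin(t1) - L2*sin(t1+t2)
= -4.3*sin(91) - 3.3*sin(31)
= -5.999


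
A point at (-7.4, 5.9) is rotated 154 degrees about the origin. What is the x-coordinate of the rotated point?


x' = x*cos(theta) - y*sin(theta)
cos(154 deg) = -0.8988, sin(154 deg) = 0.4384
x' = -7.4 * -0.8988 - 5.9 * 0.4384
= 6.6511 - 2.5864
= 4.0647


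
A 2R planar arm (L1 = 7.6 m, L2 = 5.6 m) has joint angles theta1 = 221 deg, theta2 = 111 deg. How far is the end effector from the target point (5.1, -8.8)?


End effector via forward kinematics:
x = L1*cos(t1) + L2*cos(t1+t2) = -0.7913
y = L1*sin(t1) + L2*sin(t1+t2) = -7.6151
Distance to target:
d = sqrt((5.1 - -0.7913)^2 + (-8.8 - -7.6151)^2)
= sqrt(34.7073 + 1.404)
= 6.0093 m


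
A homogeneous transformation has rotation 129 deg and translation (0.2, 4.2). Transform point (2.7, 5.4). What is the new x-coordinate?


x' = cos(theta)*px - sin(theta)*py + tx
= -0.6293*2.7 - 0.7771*5.4 + 0.2
= -5.6958


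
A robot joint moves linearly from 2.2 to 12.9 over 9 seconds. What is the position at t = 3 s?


s = t/T = 3/9 = 0.3333
p(t) = p0 + (pf-p0)*s
= 2.2 + (12.9 - 2.2) * 0.3333
= 5.7667


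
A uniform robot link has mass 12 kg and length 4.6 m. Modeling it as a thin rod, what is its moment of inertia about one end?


I = (1/3) * m * L^2
= (1/3) * 12 * 4.6^2
= 0.333333 * 12 * 21.16
= 84.64 kg*m^2


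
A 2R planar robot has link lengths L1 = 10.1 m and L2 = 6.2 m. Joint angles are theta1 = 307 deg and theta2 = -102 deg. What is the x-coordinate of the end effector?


Convert angles to radians: theta1 = 5.3582, theta2 = -1.7802
x = L1*cos(theta1) + L2*cos(theta1+theta2)
x = 6.0783 + -5.6191
x = 0.4592


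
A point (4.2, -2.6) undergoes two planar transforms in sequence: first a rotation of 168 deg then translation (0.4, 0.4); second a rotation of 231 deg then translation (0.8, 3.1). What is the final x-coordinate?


After transform 1:
x1 = cos(168)*4.2 - sin(168)*-2.6 + 0.4 = -3.1676
y1 = sin(168)*4.2 + cos(168)*-2.6 + 0.4 = 3.8164
After transform 2:
x2 = cos(231)*-3.1676 - sin(231)*3.8164 + 0.8
= 5.7594


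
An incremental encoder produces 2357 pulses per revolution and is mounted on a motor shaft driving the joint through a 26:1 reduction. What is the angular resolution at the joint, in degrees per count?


counts per rev = 2357
effective counts at joint = 2357 * 26 = 61282
resolution = 360 / 61282
= 0.0059 deg/count


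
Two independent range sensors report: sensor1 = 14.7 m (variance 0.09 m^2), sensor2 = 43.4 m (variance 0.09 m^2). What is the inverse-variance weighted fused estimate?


w1 = (1/var1) / (1/var1 + 1/var2)
   = 11.1111 / (11.1111 + 11.1111) = 0.5
w2 = 1 - w1 = 0.5
fused = w1*s1 + w2*s2 = 7.35 + 21.7
= 29.05 m


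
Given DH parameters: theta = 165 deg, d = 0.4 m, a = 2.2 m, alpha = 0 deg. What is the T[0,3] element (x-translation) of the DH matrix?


T[0,3] = a * cos(theta)
= 2.2 * cos(165 deg)
= 2.2 * -0.9659
= -2.125


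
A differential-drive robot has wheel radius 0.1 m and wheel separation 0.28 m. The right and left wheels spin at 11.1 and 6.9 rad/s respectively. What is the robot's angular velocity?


vR = r*wR = 0.1*11.1 = 1.11 m/s
vL = r*wL = 0.1*6.9 = 0.69 m/s
v = (vR+vL)/2 = 0.9 m/s
omega = (vR-vL)/L = 1.5 rad/s
angular velocity = 1.5 rad/s


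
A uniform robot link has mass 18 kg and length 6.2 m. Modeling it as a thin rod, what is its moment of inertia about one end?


I = (1/3) * m * L^2
= (1/3) * 18 * 6.2^2
= 0.333333 * 18 * 38.44
= 230.64 kg*m^2


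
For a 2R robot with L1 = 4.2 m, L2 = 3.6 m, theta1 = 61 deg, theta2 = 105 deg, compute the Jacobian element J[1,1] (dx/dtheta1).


J[1,1] = -L1*sin(t1) - L2*sin(t1+t2)
= -4.2*sin(61) - 3.6*sin(166)
= -4.5443


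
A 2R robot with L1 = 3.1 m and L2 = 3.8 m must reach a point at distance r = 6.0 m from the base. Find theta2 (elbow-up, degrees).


cos(theta2) = (r^2 - L1^2 - L2^2) / (2*L1*L2)
cos(theta2) = (36.0 - 9.61 - 14.44) / 23.56
cos(theta2) = 0.507216
theta2 = 59.5215 degrees


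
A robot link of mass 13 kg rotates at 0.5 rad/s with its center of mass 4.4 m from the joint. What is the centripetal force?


F = m * omega^2 * r
= 13 * 0.5^2 * 4.4
= 13 * 0.25 * 4.4
= 14.3 N


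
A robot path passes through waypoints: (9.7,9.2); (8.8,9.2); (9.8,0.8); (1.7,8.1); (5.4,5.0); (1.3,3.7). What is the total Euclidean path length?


Segment lengths:
  seg1 = sqrt((-0.9)^2 + (0.0)^2) = 0.9
  seg2 = sqrt((1.0)^2 + (-8.4)^2) = 8.4593
  seg3 = sqrt((-8.1)^2 + (7.3)^2) = 10.9041
  seg4 = sqrt((3.7)^2 + (-3.1)^2) = 4.827
  seg5 = sqrt((-4.1)^2 + (-1.3)^2) = 4.3012
Total = 29.3916


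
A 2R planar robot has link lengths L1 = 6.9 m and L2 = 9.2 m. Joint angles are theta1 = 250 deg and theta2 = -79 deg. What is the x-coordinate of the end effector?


Convert angles to radians: theta1 = 4.3633, theta2 = -1.3788
x = L1*cos(theta1) + L2*cos(theta1+theta2)
x = -2.3599 + -9.0867
x = -11.4467


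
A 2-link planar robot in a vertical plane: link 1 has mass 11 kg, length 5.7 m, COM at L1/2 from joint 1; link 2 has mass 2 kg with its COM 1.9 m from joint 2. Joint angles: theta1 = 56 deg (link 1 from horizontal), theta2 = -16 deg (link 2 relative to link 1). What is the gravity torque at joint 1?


Horizontal distance from joint 1 to link-1 COM:
  x_c1 = (L1/2)*cos(t1) = 2.85 * 0.5592 = 1.5937 m
Horizontal distance from joint 1 to link-2 COM:
  x_c2 = L1*cos(t1) + Lc2*cos(t1+t2)
       = 5.7*0.5592 + 1.9*0.766 = 4.6429 m
tau1 = m1*g*x_c1 + m2*g*x_c2
     = 11*9.81*1.5937 + 2*9.81*4.6429
     = 171.9761 + 91.0934
     = 263.0695 Nm


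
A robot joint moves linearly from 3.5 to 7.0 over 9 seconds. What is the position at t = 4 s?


s = t/T = 4/9 = 0.4444
p(t) = p0 + (pf-p0)*s
= 3.5 + (7.0 - 3.5) * 0.4444
= 5.0556


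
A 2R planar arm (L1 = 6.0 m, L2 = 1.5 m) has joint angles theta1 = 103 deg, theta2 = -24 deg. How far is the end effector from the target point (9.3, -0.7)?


End effector via forward kinematics:
x = L1*cos(t1) + L2*cos(t1+t2) = -1.0635
y = L1*sin(t1) + L2*sin(t1+t2) = 7.3187
Distance to target:
d = sqrt((9.3 - -1.0635)^2 + (-0.7 - 7.3187)^2)
= sqrt(107.402 + 64.2989)
= 13.1035 m


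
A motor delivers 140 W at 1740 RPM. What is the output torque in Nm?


omega = 1740 * 2*pi/60 = 182.2124 rad/s
tau = P / omega = 140 / 182.2124
= 0.7683 Nm


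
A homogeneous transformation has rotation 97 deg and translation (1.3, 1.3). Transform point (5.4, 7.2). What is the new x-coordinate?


x' = cos(theta)*px - sin(theta)*py + tx
= -0.1219*5.4 - 0.9925*7.2 + 1.3
= -6.5044


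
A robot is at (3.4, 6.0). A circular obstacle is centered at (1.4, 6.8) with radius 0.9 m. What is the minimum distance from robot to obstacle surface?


center_dist = sqrt((3.4-1.4)^2 + (6.0-6.8)^2)
= sqrt(4.0 + 0.64)
= 2.1541
min_dist = center_dist - radius = 2.1541 - 0.9 = 1.2541 m


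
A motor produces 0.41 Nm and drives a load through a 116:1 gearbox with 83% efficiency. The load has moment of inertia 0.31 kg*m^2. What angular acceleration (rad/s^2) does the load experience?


tau_out = tau_motor * N * eta
= 0.41 * 116 * 0.83 = 39.4748 Nm
alpha = tau_out / I = 39.4748 / 0.31
= 127.3381 rad/s^2


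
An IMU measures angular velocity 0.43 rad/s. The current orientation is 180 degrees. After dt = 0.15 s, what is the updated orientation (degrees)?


delta_theta = w * dt = 0.43 * 0.15 = 0.0645 rad
= 3.6956 deg
theta_new = 180 + 3.6956 = 183.6956 deg


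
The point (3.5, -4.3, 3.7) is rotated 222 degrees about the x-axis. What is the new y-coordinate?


Rotation about x-axis: y' = y*cos(theta) - z*sin(theta)
= -4.3 * -0.7431 - 3.7 * -0.6691
= 5.6713


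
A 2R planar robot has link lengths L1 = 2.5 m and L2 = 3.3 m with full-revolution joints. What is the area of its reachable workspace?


r_max = L1 + L2 = 5.8 m
r_min = |L1 - L2| = 0.8 m
Area = pi*(r_max^2 - r_min^2)
= pi*(33.64 - 0.64)
= pi * 33.0
= 103.6726 m^2


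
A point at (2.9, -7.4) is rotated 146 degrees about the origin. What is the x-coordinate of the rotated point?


x' = x*cos(theta) - y*sin(theta)
cos(146 deg) = -0.829, sin(146 deg) = 0.5592
x' = 2.9 * -0.829 - -7.4 * 0.5592
= -2.4042 - -4.138
= 1.7338


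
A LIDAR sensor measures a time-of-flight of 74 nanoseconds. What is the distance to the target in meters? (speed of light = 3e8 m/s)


tof = 74 ns = 7.4e-08 s
dist = c * tof / 2
= 3e8 * 7.4e-08 / 2
= 11.1 m


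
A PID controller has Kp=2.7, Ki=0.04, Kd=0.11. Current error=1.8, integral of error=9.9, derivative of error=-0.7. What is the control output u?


u = Kp*e + Ki*int(e) + Kd*de/dt
= 2.7*1.8 + 0.04*9.9 + 0.11*(-0.7)
= 4.86 + 0.396 + -0.077
= 5.179


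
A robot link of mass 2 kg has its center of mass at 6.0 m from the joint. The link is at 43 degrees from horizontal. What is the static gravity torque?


tau = m*g*L*cos(angle)
= 2 * 9.81 * 6.0 * cos(43 deg)
= 2 * 9.81 * 6.0 * 0.7314
= 86.095 Nm


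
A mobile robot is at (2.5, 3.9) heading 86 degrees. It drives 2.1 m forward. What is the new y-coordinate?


y_new = y0 + d*sin(theta)
= 3.9 + 2.1*sin(86)
= 3.9 + 2.0949
= 5.9949


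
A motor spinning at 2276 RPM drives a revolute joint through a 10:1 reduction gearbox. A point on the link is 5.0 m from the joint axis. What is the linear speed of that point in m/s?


omega_motor = 2276 * 2*pi/60 = 238.3422 rad/s
omega_joint = omega_motor / 10 = 23.8342 rad/s
v = omega_joint * r = 23.8342 * 5.0
= 119.1711 m/s


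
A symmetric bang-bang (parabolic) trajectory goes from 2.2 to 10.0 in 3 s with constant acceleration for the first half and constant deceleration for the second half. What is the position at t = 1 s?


Symmetric rest-to-rest: each phase covers (pf-p0)/2 in time T/2. 0.5*a*(T/2)^2 = (pf-p0)/2 => a = 4*(pf-p0)/T^2
a = 4*(10.0-2.2)/3^2 = 3.4667
t = 1 is in the acceleration phase (t <= T/2).
p = p0 + 0.5*a*t^2 = 2.2 + 0.5*3.4667*1^2
= 3.9333


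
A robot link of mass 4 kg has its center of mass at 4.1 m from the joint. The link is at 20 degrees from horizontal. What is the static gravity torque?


tau = m*g*L*cos(angle)
= 4 * 9.81 * 4.1 * cos(20 deg)
= 4 * 9.81 * 4.1 * 0.9397
= 151.1815 Nm


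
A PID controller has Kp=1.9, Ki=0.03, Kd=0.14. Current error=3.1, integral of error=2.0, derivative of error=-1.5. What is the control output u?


u = Kp*e + Ki*int(e) + Kd*de/dt
= 1.9*3.1 + 0.03*2.0 + 0.14*(-1.5)
= 5.89 + 0.06 + -0.21
= 5.74


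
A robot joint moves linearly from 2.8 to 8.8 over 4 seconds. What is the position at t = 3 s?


s = t/T = 3/4 = 0.75
p(t) = p0 + (pf-p0)*s
= 2.8 + (8.8 - 2.8) * 0.75
= 7.3


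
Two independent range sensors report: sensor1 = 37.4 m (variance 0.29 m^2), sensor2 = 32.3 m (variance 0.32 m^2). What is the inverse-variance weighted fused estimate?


w1 = (1/var1) / (1/var1 + 1/var2)
   = 3.4483 / (3.4483 + 3.125) = 0.5246
w2 = 1 - w1 = 0.4754
fused = w1*s1 + w2*s2 = 19.6197 + 15.3557
= 34.9754 m


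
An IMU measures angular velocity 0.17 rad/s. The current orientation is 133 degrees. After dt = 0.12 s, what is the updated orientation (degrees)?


delta_theta = w * dt = 0.17 * 0.12 = 0.0204 rad
= 1.1688 deg
theta_new = 133 + 1.1688 = 134.1688 deg


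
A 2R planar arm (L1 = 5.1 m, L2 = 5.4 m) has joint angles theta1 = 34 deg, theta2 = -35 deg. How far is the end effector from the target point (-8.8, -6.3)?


End effector via forward kinematics:
x = L1*cos(t1) + L2*cos(t1+t2) = 9.6273
y = L1*sin(t1) + L2*sin(t1+t2) = 2.7576
Distance to target:
d = sqrt((-8.8 - 9.6273)^2 + (-6.3 - 2.7576)^2)
= sqrt(339.5642 + 82.0409)
= 20.533 m


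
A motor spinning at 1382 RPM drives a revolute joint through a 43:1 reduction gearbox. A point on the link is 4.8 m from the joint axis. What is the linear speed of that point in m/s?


omega_motor = 1382 * 2*pi/60 = 144.7227 rad/s
omega_joint = omega_motor / 43 = 3.3656 rad/s
v = omega_joint * r = 3.3656 * 4.8
= 16.1551 m/s


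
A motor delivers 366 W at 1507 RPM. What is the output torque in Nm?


omega = 1507 * 2*pi/60 = 157.8127 rad/s
tau = P / omega = 366 / 157.8127
= 2.3192 Nm


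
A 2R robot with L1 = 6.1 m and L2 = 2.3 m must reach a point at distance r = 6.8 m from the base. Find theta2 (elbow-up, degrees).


cos(theta2) = (r^2 - L1^2 - L2^2) / (2*L1*L2)
cos(theta2) = (46.24 - 37.21 - 5.29) / 28.06
cos(theta2) = 0.133286
theta2 = 82.3405 degrees


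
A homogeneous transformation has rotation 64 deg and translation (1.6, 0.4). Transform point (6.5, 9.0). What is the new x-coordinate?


x' = cos(theta)*px - sin(theta)*py + tx
= 0.4384*6.5 - 0.8988*9.0 + 1.6
= -3.6397


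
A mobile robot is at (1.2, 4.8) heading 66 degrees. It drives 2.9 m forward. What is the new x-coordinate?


x_new = x0 + d*cos(theta)
= 1.2 + 2.9*cos(66)
= 1.2 + 1.1795
= 2.3795


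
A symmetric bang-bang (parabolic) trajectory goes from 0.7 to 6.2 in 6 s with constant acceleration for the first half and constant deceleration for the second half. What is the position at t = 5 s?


Symmetric rest-to-rest: each phase covers (pf-p0)/2 in time T/2. 0.5*a*(T/2)^2 = (pf-p0)/2 => a = 4*(pf-p0)/T^2
a = 4*(6.2-0.7)/6^2 = 0.6111
t = 5 is in the deceleration phase (t > T/2).
p = pf - 0.5*a*(T-t)^2 = 6.2 - 0.5*0.6111*1^2
= 5.8944


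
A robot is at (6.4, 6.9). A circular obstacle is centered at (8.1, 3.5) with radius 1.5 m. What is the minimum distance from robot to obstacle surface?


center_dist = sqrt((6.4-8.1)^2 + (6.9-3.5)^2)
= sqrt(2.89 + 11.56)
= 3.8013
min_dist = center_dist - radius = 3.8013 - 1.5 = 2.3013 m


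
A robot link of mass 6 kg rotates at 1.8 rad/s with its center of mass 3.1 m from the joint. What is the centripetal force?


F = m * omega^2 * r
= 6 * 1.8^2 * 3.1
= 6 * 3.24 * 3.1
= 60.264 N


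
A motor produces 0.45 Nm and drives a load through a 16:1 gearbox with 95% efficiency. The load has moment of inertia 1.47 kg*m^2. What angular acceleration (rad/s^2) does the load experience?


tau_out = tau_motor * N * eta
= 0.45 * 16 * 0.95 = 6.84 Nm
alpha = tau_out / I = 6.84 / 1.47
= 4.6531 rad/s^2


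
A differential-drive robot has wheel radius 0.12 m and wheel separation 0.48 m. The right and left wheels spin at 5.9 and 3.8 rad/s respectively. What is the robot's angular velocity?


vR = r*wR = 0.12*5.9 = 0.708 m/s
vL = r*wL = 0.12*3.8 = 0.456 m/s
v = (vR+vL)/2 = 0.582 m/s
omega = (vR-vL)/L = 0.525 rad/s
angular velocity = 0.525 rad/s


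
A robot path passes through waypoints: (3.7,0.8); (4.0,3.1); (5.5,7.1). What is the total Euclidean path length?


Segment lengths:
  seg1 = sqrt((0.3)^2 + (2.3)^2) = 2.3195
  seg2 = sqrt((1.5)^2 + (4.0)^2) = 4.272
Total = 6.5915


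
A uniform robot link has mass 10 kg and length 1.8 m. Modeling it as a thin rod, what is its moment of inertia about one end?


I = (1/3) * m * L^2
= (1/3) * 10 * 1.8^2
= 0.333333 * 10 * 3.24
= 10.8 kg*m^2


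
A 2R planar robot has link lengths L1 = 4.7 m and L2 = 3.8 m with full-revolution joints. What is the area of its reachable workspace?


r_max = L1 + L2 = 8.5 m
r_min = |L1 - L2| = 0.9 m
Area = pi*(r_max^2 - r_min^2)
= pi*(72.25 - 0.81)
= pi * 71.44
= 224.4354 m^2


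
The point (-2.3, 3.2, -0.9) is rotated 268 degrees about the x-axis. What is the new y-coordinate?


Rotation about x-axis: y' = y*cos(theta) - z*sin(theta)
= 3.2 * -0.0349 - -0.9 * -0.9994
= -1.0111


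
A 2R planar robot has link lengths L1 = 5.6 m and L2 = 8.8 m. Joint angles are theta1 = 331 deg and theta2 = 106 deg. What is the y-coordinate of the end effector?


Convert angles to radians: theta1 = 5.777, theta2 = 1.85
y = L1*sin(theta1) + L2*sin(theta1+theta2)
y = -2.7149 + 8.5745
y = 5.8595


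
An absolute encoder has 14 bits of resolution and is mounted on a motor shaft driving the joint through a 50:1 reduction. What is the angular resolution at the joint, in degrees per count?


counts = 2^14 = 16384
effective counts at joint = 16384 * 50 = 819200
resolution = 360 / 819200
= 4.3945e-04 deg/count


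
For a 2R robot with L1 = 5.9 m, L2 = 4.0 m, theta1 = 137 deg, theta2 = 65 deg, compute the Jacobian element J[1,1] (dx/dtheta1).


J[1,1] = -L1*sin(t1) - L2*sin(t1+t2)
= -5.9*sin(137) - 4.0*sin(202)
= -2.5254


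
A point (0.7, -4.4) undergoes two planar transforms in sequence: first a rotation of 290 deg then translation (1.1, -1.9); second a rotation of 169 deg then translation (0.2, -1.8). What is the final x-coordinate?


After transform 1:
x1 = cos(290)*0.7 - sin(290)*-4.4 + 1.1 = -2.7952
y1 = sin(290)*0.7 + cos(290)*-4.4 + -1.9 = -4.0627
After transform 2:
x2 = cos(169)*-2.7952 - sin(169)*-4.0627 + 0.2
= 3.7191


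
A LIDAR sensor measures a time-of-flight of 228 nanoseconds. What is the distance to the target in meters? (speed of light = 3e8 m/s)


tof = 228 ns = 2.28e-07 s
dist = c * tof / 2
= 3e8 * 2.28e-07 / 2
= 34.2 m


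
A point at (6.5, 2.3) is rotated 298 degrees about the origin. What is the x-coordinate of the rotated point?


x' = x*cos(theta) - y*sin(theta)
cos(298 deg) = 0.4695, sin(298 deg) = -0.8829
x' = 6.5 * 0.4695 - 2.3 * -0.8829
= 3.0516 - -2.0308
= 5.0823


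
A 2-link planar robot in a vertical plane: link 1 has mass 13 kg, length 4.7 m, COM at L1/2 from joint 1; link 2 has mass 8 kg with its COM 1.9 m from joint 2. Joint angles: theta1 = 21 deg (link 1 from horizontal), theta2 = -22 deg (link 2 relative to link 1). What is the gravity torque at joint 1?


Horizontal distance from joint 1 to link-1 COM:
  x_c1 = (L1/2)*cos(t1) = 2.35 * 0.9336 = 2.1939 m
Horizontal distance from joint 1 to link-2 COM:
  x_c2 = L1*cos(t1) + Lc2*cos(t1+t2)
       = 4.7*0.9336 + 1.9*0.9998 = 6.2875 m
tau1 = m1*g*x_c1 + m2*g*x_c2
     = 13*9.81*2.1939 + 8*9.81*6.2875
     = 279.7899 + 493.446
     = 773.2359 Nm


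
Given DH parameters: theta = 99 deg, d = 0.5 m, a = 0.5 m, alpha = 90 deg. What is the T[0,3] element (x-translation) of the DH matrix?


T[0,3] = a * cos(theta)
= 0.5 * cos(99 deg)
= 0.5 * -0.1564
= -0.0782


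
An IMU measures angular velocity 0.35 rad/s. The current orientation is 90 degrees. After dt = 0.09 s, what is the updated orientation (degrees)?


delta_theta = w * dt = 0.35 * 0.09 = 0.0315 rad
= 1.8048 deg
theta_new = 90 + 1.8048 = 91.8048 deg


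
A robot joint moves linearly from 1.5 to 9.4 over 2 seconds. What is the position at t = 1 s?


s = t/T = 1/2 = 0.5
p(t) = p0 + (pf-p0)*s
= 1.5 + (9.4 - 1.5) * 0.5
= 5.45


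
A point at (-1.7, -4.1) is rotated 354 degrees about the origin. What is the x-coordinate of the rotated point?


x' = x*cos(theta) - y*sin(theta)
cos(354 deg) = 0.9945, sin(354 deg) = -0.1045
x' = -1.7 * 0.9945 - -4.1 * -0.1045
= -1.6907 - 0.4286
= -2.1193


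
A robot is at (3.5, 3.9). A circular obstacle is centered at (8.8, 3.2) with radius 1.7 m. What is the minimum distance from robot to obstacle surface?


center_dist = sqrt((3.5-8.8)^2 + (3.9-3.2)^2)
= sqrt(28.09 + 0.49)
= 5.346
min_dist = center_dist - radius = 5.346 - 1.7 = 3.646 m


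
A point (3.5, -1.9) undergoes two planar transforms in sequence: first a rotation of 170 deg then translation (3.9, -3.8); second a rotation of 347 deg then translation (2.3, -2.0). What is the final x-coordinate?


After transform 1:
x1 = cos(170)*3.5 - sin(170)*-1.9 + 3.9 = 0.7831
y1 = sin(170)*3.5 + cos(170)*-1.9 + -3.8 = -1.3211
After transform 2:
x2 = cos(347)*0.7831 - sin(347)*-1.3211 + 2.3
= 2.7659


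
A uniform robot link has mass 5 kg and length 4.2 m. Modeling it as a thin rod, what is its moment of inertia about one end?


I = (1/3) * m * L^2
= (1/3) * 5 * 4.2^2
= 0.333333 * 5 * 17.64
= 29.4 kg*m^2


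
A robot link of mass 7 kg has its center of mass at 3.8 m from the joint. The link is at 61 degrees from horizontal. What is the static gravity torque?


tau = m*g*L*cos(angle)
= 7 * 9.81 * 3.8 * cos(61 deg)
= 7 * 9.81 * 3.8 * 0.4848
= 126.5091 Nm


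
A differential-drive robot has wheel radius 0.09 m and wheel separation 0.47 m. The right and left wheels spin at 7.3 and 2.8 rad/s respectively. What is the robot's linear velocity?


vR = r*wR = 0.09*7.3 = 0.657 m/s
vL = r*wL = 0.09*2.8 = 0.252 m/s
v = (vR+vL)/2 = 0.4545 m/s
omega = (vR-vL)/L = 0.8617 rad/s
linear velocity = 0.4545 m/s


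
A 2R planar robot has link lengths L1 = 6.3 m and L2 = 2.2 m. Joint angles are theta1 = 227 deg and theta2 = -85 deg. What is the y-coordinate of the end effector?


Convert angles to radians: theta1 = 3.9619, theta2 = -1.4835
y = L1*sin(theta1) + L2*sin(theta1+theta2)
y = -4.6075 + 1.3545
y = -3.2531


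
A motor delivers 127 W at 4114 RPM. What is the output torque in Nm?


omega = 4114 * 2*pi/60 = 430.8171 rad/s
tau = P / omega = 127 / 430.8171
= 0.2948 Nm


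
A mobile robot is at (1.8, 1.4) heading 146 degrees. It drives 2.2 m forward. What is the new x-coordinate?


x_new = x0 + d*cos(theta)
= 1.8 + 2.2*cos(146)
= 1.8 + -1.8239
= -0.0239


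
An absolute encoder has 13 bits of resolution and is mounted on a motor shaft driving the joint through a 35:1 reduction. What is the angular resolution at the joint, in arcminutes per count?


counts = 2^13 = 8192
effective counts at joint = 8192 * 35 = 286720
resolution = 360*60 / 286720
= 0.0753 arcmin/count


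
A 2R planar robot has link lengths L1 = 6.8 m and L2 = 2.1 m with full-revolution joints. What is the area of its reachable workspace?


r_max = L1 + L2 = 8.9 m
r_min = |L1 - L2| = 4.7 m
Area = pi*(r_max^2 - r_min^2)
= pi*(79.21 - 22.09)
= pi * 57.12
= 179.4478 m^2


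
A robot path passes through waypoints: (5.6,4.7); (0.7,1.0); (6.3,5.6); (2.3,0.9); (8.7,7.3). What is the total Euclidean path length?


Segment lengths:
  seg1 = sqrt((-4.9)^2 + (-3.7)^2) = 6.14
  seg2 = sqrt((5.6)^2 + (4.6)^2) = 7.2471
  seg3 = sqrt((-4.0)^2 + (-4.7)^2) = 6.1717
  seg4 = sqrt((6.4)^2 + (6.4)^2) = 9.051
Total = 28.6098


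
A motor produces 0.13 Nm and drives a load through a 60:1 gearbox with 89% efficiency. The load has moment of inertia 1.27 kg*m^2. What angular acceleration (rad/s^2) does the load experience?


tau_out = tau_motor * N * eta
= 0.13 * 60 * 0.89 = 6.942 Nm
alpha = tau_out / I = 6.942 / 1.27
= 5.4661 rad/s^2


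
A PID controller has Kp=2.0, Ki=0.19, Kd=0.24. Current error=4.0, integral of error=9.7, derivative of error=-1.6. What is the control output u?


u = Kp*e + Ki*int(e) + Kd*de/dt
= 2.0*4.0 + 0.19*9.7 + 0.24*(-1.6)
= 8.0 + 1.843 + -0.384
= 9.459


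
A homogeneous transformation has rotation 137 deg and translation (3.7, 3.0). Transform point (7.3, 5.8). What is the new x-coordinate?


x' = cos(theta)*px - sin(theta)*py + tx
= -0.7314*7.3 - 0.682*5.8 + 3.7
= -5.5945


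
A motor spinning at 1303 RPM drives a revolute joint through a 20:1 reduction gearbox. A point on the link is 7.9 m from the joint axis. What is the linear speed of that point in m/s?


omega_motor = 1303 * 2*pi/60 = 136.4498 rad/s
omega_joint = omega_motor / 20 = 6.8225 rad/s
v = omega_joint * r = 6.8225 * 7.9
= 53.8977 m/s


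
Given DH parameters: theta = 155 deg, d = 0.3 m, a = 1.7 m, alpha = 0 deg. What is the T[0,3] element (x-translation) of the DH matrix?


T[0,3] = a * cos(theta)
= 1.7 * cos(155 deg)
= 1.7 * -0.9063
= -1.5407


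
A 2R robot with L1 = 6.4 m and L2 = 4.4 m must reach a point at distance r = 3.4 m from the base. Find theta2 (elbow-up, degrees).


cos(theta2) = (r^2 - L1^2 - L2^2) / (2*L1*L2)
cos(theta2) = (11.56 - 40.96 - 19.36) / 56.32
cos(theta2) = -0.865767
theta2 = 149.9704 degrees


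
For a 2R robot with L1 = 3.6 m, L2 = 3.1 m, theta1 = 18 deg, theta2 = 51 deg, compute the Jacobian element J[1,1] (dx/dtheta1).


J[1,1] = -L1*sin(t1) - L2*sin(t1+t2)
= -3.6*sin(18) - 3.1*sin(69)
= -4.0066


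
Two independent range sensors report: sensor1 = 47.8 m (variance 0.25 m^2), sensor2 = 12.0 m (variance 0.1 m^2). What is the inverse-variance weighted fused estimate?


w1 = (1/var1) / (1/var1 + 1/var2)
   = 4.0 / (4.0 + 10.0) = 0.2857
w2 = 1 - w1 = 0.7143
fused = w1*s1 + w2*s2 = 13.6571 + 8.5714
= 22.2286 m


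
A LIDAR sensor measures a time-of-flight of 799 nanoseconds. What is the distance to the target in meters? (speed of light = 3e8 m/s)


tof = 799 ns = 7.99e-07 s
dist = c * tof / 2
= 3e8 * 7.99e-07 / 2
= 119.85 m


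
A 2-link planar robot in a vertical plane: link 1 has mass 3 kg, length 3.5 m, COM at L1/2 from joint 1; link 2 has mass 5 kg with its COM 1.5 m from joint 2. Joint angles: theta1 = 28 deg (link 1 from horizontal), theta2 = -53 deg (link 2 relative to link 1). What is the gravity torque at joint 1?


Horizontal distance from joint 1 to link-1 COM:
  x_c1 = (L1/2)*cos(t1) = 1.75 * 0.8829 = 1.5452 m
Horizontal distance from joint 1 to link-2 COM:
  x_c2 = L1*cos(t1) + Lc2*cos(t1+t2)
       = 3.5*0.8829 + 1.5*0.9063 = 4.4498 m
tau1 = m1*g*x_c1 + m2*g*x_c2
     = 3*9.81*1.5452 + 5*9.81*4.4498
     = 45.474 + 218.2616
     = 263.7356 Nm


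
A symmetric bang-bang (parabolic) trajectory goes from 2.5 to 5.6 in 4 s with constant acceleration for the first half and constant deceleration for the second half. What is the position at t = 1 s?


Symmetric rest-to-rest: each phase covers (pf-p0)/2 in time T/2. 0.5*a*(T/2)^2 = (pf-p0)/2 => a = 4*(pf-p0)/T^2
a = 4*(5.6-2.5)/4^2 = 0.775
t = 1 is in the acceleration phase (t <= T/2).
p = p0 + 0.5*a*t^2 = 2.5 + 0.5*0.775*1^2
= 2.8875


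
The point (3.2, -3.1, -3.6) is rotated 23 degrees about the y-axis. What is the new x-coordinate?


Rotation about y-axis: x' = x*cos(theta) + z*sin(theta)
= 3.2 * 0.9205 + -3.6 * 0.3907
= 1.539


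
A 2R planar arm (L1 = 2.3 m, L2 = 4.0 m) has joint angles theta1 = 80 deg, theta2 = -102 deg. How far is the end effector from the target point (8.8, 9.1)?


End effector via forward kinematics:
x = L1*cos(t1) + L2*cos(t1+t2) = 4.1081
y = L1*sin(t1) + L2*sin(t1+t2) = 0.7666
Distance to target:
d = sqrt((8.8 - 4.1081)^2 + (9.1 - 0.7666)^2)
= sqrt(22.0137 + 69.445)
= 9.5634 m


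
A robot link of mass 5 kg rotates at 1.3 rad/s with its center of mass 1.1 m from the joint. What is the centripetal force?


F = m * omega^2 * r
= 5 * 1.3^2 * 1.1
= 5 * 1.69 * 1.1
= 9.295 N


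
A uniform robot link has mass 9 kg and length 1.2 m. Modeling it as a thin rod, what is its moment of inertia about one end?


I = (1/3) * m * L^2
= (1/3) * 9 * 1.2^2
= 0.333333 * 9 * 1.44
= 4.32 kg*m^2


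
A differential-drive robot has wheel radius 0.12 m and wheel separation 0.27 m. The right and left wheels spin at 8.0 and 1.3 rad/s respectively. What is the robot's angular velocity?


vR = r*wR = 0.12*8.0 = 0.96 m/s
vL = r*wL = 0.12*1.3 = 0.156 m/s
v = (vR+vL)/2 = 0.558 m/s
omega = (vR-vL)/L = 2.9778 rad/s
angular velocity = 2.9778 rad/s


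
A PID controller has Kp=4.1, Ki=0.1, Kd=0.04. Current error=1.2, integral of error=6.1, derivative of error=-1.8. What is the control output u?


u = Kp*e + Ki*int(e) + Kd*de/dt
= 4.1*1.2 + 0.1*6.1 + 0.04*(-1.8)
= 4.92 + 0.61 + -0.072
= 5.458


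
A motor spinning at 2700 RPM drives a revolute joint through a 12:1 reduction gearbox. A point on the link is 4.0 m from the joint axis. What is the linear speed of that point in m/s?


omega_motor = 2700 * 2*pi/60 = 282.7433 rad/s
omega_joint = omega_motor / 12 = 23.5619 rad/s
v = omega_joint * r = 23.5619 * 4.0
= 94.2478 m/s


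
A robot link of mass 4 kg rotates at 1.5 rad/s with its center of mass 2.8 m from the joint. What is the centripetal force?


F = m * omega^2 * r
= 4 * 1.5^2 * 2.8
= 4 * 2.25 * 2.8
= 25.2 N


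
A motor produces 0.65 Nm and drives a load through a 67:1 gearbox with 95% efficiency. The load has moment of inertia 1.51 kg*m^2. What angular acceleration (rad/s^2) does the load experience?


tau_out = tau_motor * N * eta
= 0.65 * 67 * 0.95 = 41.3725 Nm
alpha = tau_out / I = 41.3725 / 1.51
= 27.399 rad/s^2


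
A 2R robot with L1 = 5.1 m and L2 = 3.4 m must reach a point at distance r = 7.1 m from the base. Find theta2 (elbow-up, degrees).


cos(theta2) = (r^2 - L1^2 - L2^2) / (2*L1*L2)
cos(theta2) = (50.41 - 26.01 - 11.56) / 34.68
cos(theta2) = 0.370242
theta2 = 68.2694 degrees


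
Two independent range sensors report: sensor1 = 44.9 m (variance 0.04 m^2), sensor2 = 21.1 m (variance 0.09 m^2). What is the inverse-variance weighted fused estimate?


w1 = (1/var1) / (1/var1 + 1/var2)
   = 25.0 / (25.0 + 11.1111) = 0.6923
w2 = 1 - w1 = 0.3077
fused = w1*s1 + w2*s2 = 31.0846 + 6.4923
= 37.5769 m


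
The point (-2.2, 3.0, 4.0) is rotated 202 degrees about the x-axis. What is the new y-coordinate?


Rotation about x-axis: y' = y*cos(theta) - z*sin(theta)
= 3.0 * -0.9272 - 4.0 * -0.3746
= -1.2831


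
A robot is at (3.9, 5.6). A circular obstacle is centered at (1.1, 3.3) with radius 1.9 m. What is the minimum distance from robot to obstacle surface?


center_dist = sqrt((3.9-1.1)^2 + (5.6-3.3)^2)
= sqrt(7.84 + 5.29)
= 3.6235
min_dist = center_dist - radius = 3.6235 - 1.9 = 1.7235 m


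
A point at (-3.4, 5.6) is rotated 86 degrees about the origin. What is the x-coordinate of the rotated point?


x' = x*cos(theta) - y*sin(theta)
cos(86 deg) = 0.0698, sin(86 deg) = 0.9976
x' = -3.4 * 0.0698 - 5.6 * 0.9976
= -0.2372 - 5.5864
= -5.8235
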